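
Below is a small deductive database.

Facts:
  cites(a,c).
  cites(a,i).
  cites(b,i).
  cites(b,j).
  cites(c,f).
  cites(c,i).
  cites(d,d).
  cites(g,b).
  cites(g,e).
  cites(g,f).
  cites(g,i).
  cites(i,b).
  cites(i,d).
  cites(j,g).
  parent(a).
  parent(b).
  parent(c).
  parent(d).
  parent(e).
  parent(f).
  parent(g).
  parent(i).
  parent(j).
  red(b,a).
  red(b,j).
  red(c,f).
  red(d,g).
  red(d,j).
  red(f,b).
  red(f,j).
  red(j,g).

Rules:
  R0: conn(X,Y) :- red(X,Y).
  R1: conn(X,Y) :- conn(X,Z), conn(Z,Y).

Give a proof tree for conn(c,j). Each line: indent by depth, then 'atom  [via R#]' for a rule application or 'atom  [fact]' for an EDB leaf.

conn(c,j)  [via R1]
  conn(c,f)  [via R0]
    red(c,f)  [fact]
  conn(f,j)  [via R0]
    red(f,j)  [fact]

round 1: derive conn(b,a) via R0 from red(b,a)
round 1: derive conn(b,j) via R0 from red(b,j)
round 1: derive conn(c,f) via R0 from red(c,f)
round 1: derive conn(d,g) via R0 from red(d,g)
round 1: derive conn(d,j) via R0 from red(d,j)
round 1: derive conn(f,b) via R0 from red(f,b)
round 1: derive conn(f,j) via R0 from red(f,j)
round 1: derive conn(j,g) via R0 from red(j,g)
round 2: derive conn(b,g) via R1 from conn(b,j), conn(j,g)
round 2: derive conn(c,b) via R1 from conn(c,f), conn(f,b)
round 2: derive conn(c,j) via R1 from conn(c,f), conn(f,j)
round 2: derive conn(f,a) via R1 from conn(f,b), conn(b,a)
round 2: derive conn(f,g) via R1 from conn(f,j), conn(j,g)
round 3: derive conn(c,a) via R1 from conn(c,b), conn(b,a)
round 3: derive conn(c,g) via R1 from conn(c,b), conn(b,g)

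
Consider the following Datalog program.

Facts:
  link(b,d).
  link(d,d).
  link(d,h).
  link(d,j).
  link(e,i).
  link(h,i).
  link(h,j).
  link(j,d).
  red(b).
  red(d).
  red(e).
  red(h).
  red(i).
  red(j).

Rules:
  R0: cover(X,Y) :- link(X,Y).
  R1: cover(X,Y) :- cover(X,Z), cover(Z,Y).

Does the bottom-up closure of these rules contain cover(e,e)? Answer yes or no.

round 1: derive cover(b,d) via R0 from link(b,d)
round 1: derive cover(d,d) via R0 from link(d,d)
round 1: derive cover(d,h) via R0 from link(d,h)
round 1: derive cover(d,j) via R0 from link(d,j)
round 1: derive cover(e,i) via R0 from link(e,i)
round 1: derive cover(h,i) via R0 from link(h,i)
round 1: derive cover(h,j) via R0 from link(h,j)
round 1: derive cover(j,d) via R0 from link(j,d)
round 2: derive cover(b,h) via R1 from cover(b,d), cover(d,h)
round 2: derive cover(b,j) via R1 from cover(b,d), cover(d,j)
round 2: derive cover(d,i) via R1 from cover(d,h), cover(h,i)
round 2: derive cover(h,d) via R1 from cover(h,j), cover(j,d)
round 2: derive cover(j,h) via R1 from cover(j,d), cover(d,h)
round 2: derive cover(j,j) via R1 from cover(j,d), cover(d,j)
round 3: derive cover(b,i) via R1 from cover(b,d), cover(d,i)
round 3: derive cover(h,h) via R1 from cover(h,d), cover(d,h)
round 3: derive cover(j,i) via R1 from cover(j,d), cover(d,i)

no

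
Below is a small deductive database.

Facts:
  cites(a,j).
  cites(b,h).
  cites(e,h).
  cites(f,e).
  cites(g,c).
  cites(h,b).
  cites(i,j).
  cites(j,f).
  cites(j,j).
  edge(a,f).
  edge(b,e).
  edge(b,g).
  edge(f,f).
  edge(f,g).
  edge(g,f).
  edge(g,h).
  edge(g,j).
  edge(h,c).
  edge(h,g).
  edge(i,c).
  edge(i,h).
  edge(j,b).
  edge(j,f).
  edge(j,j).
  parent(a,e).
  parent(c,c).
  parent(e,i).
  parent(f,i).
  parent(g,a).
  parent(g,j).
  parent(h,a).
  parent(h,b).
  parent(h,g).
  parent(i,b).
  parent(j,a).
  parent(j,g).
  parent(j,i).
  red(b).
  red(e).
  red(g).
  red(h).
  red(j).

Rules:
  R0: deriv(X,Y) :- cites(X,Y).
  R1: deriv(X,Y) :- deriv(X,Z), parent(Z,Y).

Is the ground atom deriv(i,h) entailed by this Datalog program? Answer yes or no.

no

round 1: derive deriv(a,j) via R0 from cites(a,j)
round 1: derive deriv(b,h) via R0 from cites(b,h)
round 1: derive deriv(e,h) via R0 from cites(e,h)
round 1: derive deriv(f,e) via R0 from cites(f,e)
round 1: derive deriv(g,c) via R0 from cites(g,c)
round 1: derive deriv(h,b) via R0 from cites(h,b)
round 1: derive deriv(i,j) via R0 from cites(i,j)
round 1: derive deriv(j,f) via R0 from cites(j,f)
round 1: derive deriv(j,j) via R0 from cites(j,j)
round 2: derive deriv(a,a) via R1 from deriv(a,j), parent(j,a)
round 2: derive deriv(a,g) via R1 from deriv(a,j), parent(j,g)
round 2: derive deriv(a,i) via R1 from deriv(a,j), parent(j,i)
round 2: derive deriv(b,a) via R1 from deriv(b,h), parent(h,a)
round 2: derive deriv(b,b) via R1 from deriv(b,h), parent(h,b)
round 2: derive deriv(b,g) via R1 from deriv(b,h), parent(h,g)
round 2: derive deriv(e,a) via R1 from deriv(e,h), parent(h,a)
round 2: derive deriv(e,b) via R1 from deriv(e,h), parent(h,b)
round 2: derive deriv(e,g) via R1 from deriv(e,h), parent(h,g)
round 2: derive deriv(f,i) via R1 from deriv(f,e), parent(e,i)
round 2: derive deriv(i,a) via R1 from deriv(i,j), parent(j,a)
round 2: derive deriv(i,g) via R1 from deriv(i,j), parent(j,g)
round 2: derive deriv(i,i) via R1 from deriv(i,j), parent(j,i)
round 2: derive deriv(j,a) via R1 from deriv(j,j), parent(j,a)
round 2: derive deriv(j,g) via R1 from deriv(j,j), parent(j,g)
round 2: derive deriv(j,i) via R1 from deriv(j,f), parent(f,i)
round 3: derive deriv(a,b) via R1 from deriv(a,i), parent(i,b)
round 3: derive deriv(a,e) via R1 from deriv(a,a), parent(a,e)
round 3: derive deriv(b,e) via R1 from deriv(b,a), parent(a,e)
round 3: derive deriv(b,j) via R1 from deriv(b,g), parent(g,j)
round 3: derive deriv(e,e) via R1 from deriv(e,a), parent(a,e)
round 3: derive deriv(e,j) via R1 from deriv(e,g), parent(g,j)
round 3: derive deriv(f,b) via R1 from deriv(f,i), parent(i,b)
round 3: derive deriv(i,b) via R1 from deriv(i,i), parent(i,b)
round 3: derive deriv(i,e) via R1 from deriv(i,a), parent(a,e)
round 3: derive deriv(j,b) via R1 from deriv(j,i), parent(i,b)
round 3: derive deriv(j,e) via R1 from deriv(j,a), parent(a,e)
round 4: derive deriv(b,i) via R1 from deriv(b,e), parent(e,i)
round 4: derive deriv(e,i) via R1 from deriv(e,e), parent(e,i)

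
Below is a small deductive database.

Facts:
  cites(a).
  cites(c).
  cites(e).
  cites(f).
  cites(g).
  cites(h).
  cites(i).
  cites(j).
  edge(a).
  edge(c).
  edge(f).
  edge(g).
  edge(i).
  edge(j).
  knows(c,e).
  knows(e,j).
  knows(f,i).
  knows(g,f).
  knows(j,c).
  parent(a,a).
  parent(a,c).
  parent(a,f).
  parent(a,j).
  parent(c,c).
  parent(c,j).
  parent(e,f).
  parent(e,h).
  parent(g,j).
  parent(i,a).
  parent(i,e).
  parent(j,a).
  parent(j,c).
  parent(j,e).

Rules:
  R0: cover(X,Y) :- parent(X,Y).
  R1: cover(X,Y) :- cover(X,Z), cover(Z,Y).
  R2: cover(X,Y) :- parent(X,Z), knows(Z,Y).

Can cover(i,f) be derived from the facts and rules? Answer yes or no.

round 1: derive cover(a,a) via R0 from parent(a,a)
round 1: derive cover(a,c) via R0 from parent(a,c)
round 1: derive cover(a,f) via R0 from parent(a,f)
round 1: derive cover(a,j) via R0 from parent(a,j)
round 1: derive cover(c,c) via R0 from parent(c,c)
round 1: derive cover(c,j) via R0 from parent(c,j)
round 1: derive cover(e,f) via R0 from parent(e,f)
round 1: derive cover(e,h) via R0 from parent(e,h)
round 1: derive cover(g,j) via R0 from parent(g,j)
round 1: derive cover(i,a) via R0 from parent(i,a)
round 1: derive cover(i,e) via R0 from parent(i,e)
round 1: derive cover(j,a) via R0 from parent(j,a)
round 1: derive cover(j,c) via R0 from parent(j,c)
round 1: derive cover(j,e) via R0 from parent(j,e)
round 1: derive cover(a,e) via R2 from parent(a,c), knows(c,e)
round 1: derive cover(a,i) via R2 from parent(a,f), knows(f,i)
round 1: derive cover(c,e) via R2 from parent(c,c), knows(c,e)
round 1: derive cover(e,i) via R2 from parent(e,f), knows(f,i)
round 1: derive cover(g,c) via R2 from parent(g,j), knows(j,c)
round 1: derive cover(i,j) via R2 from parent(i,e), knows(e,j)
round 1: derive cover(j,j) via R2 from parent(j,e), knows(e,j)
round 2: derive cover(a,h) via R1 from cover(a,e), cover(e,h)
round 2: derive cover(c,a) via R1 from cover(c,j), cover(j,a)
round 2: derive cover(c,f) via R1 from cover(c,e), cover(e,f)
round 2: derive cover(c,h) via R1 from cover(c,e), cover(e,h)
round 2: derive cover(c,i) via R1 from cover(c,e), cover(e,i)
round 2: derive cover(e,a) via R1 from cover(e,i), cover(i,a)
round 2: derive cover(e,e) via R1 from cover(e,i), cover(i,e)
round 2: derive cover(e,j) via R1 from cover(e,i), cover(i,j)
round 2: derive cover(g,a) via R1 from cover(g,j), cover(j,a)
round 2: derive cover(g,e) via R1 from cover(g,c), cover(c,e)
round 2: derive cover(i,c) via R1 from cover(i,a), cover(a,c)
round 2: derive cover(i,f) via R1 from cover(i,a), cover(a,f)
round 2: derive cover(i,h) via R1 from cover(i,e), cover(e,h)
round 2: derive cover(i,i) via R1 from cover(i,a), cover(a,i)
round 2: derive cover(j,f) via R1 from cover(j,a), cover(a,f)
round 2: derive cover(j,h) via R1 from cover(j,e), cover(e,h)
round 2: derive cover(j,i) via R1 from cover(j,a), cover(a,i)
round 3: derive cover(e,c) via R1 from cover(e,a), cover(a,c)
round 3: derive cover(g,f) via R1 from cover(g,a), cover(a,f)
round 3: derive cover(g,h) via R1 from cover(g,a), cover(a,h)
round 3: derive cover(g,i) via R1 from cover(g,a), cover(a,i)

yes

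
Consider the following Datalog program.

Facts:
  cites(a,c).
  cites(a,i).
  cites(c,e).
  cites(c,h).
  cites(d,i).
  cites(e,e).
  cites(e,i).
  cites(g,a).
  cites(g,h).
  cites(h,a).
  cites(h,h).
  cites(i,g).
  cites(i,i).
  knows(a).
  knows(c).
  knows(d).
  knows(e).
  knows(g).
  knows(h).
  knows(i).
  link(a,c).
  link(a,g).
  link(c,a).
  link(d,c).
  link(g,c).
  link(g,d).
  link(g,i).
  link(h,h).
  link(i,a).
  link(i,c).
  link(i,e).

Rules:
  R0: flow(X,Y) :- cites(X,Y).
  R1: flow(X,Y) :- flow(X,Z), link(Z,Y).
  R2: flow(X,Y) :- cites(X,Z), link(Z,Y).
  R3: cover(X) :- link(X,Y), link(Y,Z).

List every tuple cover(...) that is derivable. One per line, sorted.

cover(a)
cover(c)
cover(d)
cover(g)
cover(h)
cover(i)

round 1: derive cover(a) via R3 from link(a,c), link(c,a)
round 1: derive cover(c) via R3 from link(c,a), link(a,c)
round 1: derive cover(d) via R3 from link(d,c), link(c,a)
round 1: derive cover(g) via R3 from link(g,c), link(c,a)
round 1: derive cover(h) via R3 from link(h,h), link(h,h)
round 1: derive cover(i) via R3 from link(i,a), link(a,c)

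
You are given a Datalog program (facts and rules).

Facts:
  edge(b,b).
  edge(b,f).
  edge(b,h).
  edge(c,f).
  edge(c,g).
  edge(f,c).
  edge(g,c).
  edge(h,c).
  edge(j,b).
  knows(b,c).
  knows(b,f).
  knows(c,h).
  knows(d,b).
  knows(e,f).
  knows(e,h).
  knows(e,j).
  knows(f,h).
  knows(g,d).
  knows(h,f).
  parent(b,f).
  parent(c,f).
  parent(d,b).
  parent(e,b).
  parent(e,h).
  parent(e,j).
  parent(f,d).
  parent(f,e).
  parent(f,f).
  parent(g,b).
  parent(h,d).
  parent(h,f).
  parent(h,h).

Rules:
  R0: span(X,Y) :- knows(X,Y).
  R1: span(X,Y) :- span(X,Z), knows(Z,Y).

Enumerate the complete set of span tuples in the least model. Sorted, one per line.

span(b,c)
span(b,f)
span(b,h)
span(c,f)
span(c,h)
span(d,b)
span(d,c)
span(d,f)
span(d,h)
span(e,f)
span(e,h)
span(e,j)
span(f,f)
span(f,h)
span(g,b)
span(g,c)
span(g,d)
span(g,f)
span(g,h)
span(h,f)
span(h,h)

round 1: derive span(b,c) via R0 from knows(b,c)
round 1: derive span(b,f) via R0 from knows(b,f)
round 1: derive span(c,h) via R0 from knows(c,h)
round 1: derive span(d,b) via R0 from knows(d,b)
round 1: derive span(e,f) via R0 from knows(e,f)
round 1: derive span(e,h) via R0 from knows(e,h)
round 1: derive span(e,j) via R0 from knows(e,j)
round 1: derive span(f,h) via R0 from knows(f,h)
round 1: derive span(g,d) via R0 from knows(g,d)
round 1: derive span(h,f) via R0 from knows(h,f)
round 2: derive span(b,h) via R1 from span(b,c), knows(c,h)
round 2: derive span(c,f) via R1 from span(c,h), knows(h,f)
round 2: derive span(d,c) via R1 from span(d,b), knows(b,c)
round 2: derive span(d,f) via R1 from span(d,b), knows(b,f)
round 2: derive span(f,f) via R1 from span(f,h), knows(h,f)
round 2: derive span(g,b) via R1 from span(g,d), knows(d,b)
round 2: derive span(h,h) via R1 from span(h,f), knows(f,h)
round 3: derive span(d,h) via R1 from span(d,c), knows(c,h)
round 3: derive span(g,c) via R1 from span(g,b), knows(b,c)
round 3: derive span(g,f) via R1 from span(g,b), knows(b,f)
round 4: derive span(g,h) via R1 from span(g,c), knows(c,h)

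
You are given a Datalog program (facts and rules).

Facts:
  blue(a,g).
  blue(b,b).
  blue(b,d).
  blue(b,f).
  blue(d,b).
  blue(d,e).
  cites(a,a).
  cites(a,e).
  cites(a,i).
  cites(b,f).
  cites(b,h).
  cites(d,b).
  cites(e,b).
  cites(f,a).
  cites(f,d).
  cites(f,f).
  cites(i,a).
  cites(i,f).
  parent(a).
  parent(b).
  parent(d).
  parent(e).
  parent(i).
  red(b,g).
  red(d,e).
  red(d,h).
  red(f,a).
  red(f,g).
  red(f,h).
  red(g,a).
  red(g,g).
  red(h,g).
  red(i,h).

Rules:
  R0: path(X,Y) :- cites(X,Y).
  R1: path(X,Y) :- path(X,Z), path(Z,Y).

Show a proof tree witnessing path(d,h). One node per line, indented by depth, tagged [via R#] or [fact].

round 1: derive path(a,a) via R0 from cites(a,a)
round 1: derive path(a,e) via R0 from cites(a,e)
round 1: derive path(a,i) via R0 from cites(a,i)
round 1: derive path(b,f) via R0 from cites(b,f)
round 1: derive path(b,h) via R0 from cites(b,h)
round 1: derive path(d,b) via R0 from cites(d,b)
round 1: derive path(e,b) via R0 from cites(e,b)
round 1: derive path(f,a) via R0 from cites(f,a)
round 1: derive path(f,d) via R0 from cites(f,d)
round 1: derive path(f,f) via R0 from cites(f,f)
round 1: derive path(i,a) via R0 from cites(i,a)
round 1: derive path(i,f) via R0 from cites(i,f)
round 2: derive path(a,b) via R1 from path(a,e), path(e,b)
round 2: derive path(a,f) via R1 from path(a,i), path(i,f)
round 2: derive path(b,a) via R1 from path(b,f), path(f,a)
round 2: derive path(b,d) via R1 from path(b,f), path(f,d)
round 2: derive path(d,f) via R1 from path(d,b), path(b,f)
round 2: derive path(d,h) via R1 from path(d,b), path(b,h)
round 2: derive path(e,f) via R1 from path(e,b), path(b,f)
round 2: derive path(e,h) via R1 from path(e,b), path(b,h)
round 2: derive path(f,b) via R1 from path(f,d), path(d,b)
round 2: derive path(f,e) via R1 from path(f,a), path(a,e)
round 2: derive path(f,i) via R1 from path(f,a), path(a,i)
round 2: derive path(i,d) via R1 from path(i,f), path(f,d)
round 2: derive path(i,e) via R1 from path(i,a), path(a,e)
round 2: derive path(i,i) via R1 from path(i,a), path(a,i)
round 3: derive path(a,d) via R1 from path(a,b), path(b,d)
round 3: derive path(a,h) via R1 from path(a,b), path(b,h)
round 3: derive path(b,b) via R1 from path(b,a), path(a,b)
round 3: derive path(b,e) via R1 from path(b,a), path(a,e)
round 3: derive path(b,i) via R1 from path(b,a), path(a,i)
round 3: derive path(d,a) via R1 from path(d,b), path(b,a)
round 3: derive path(d,d) via R1 from path(d,b), path(b,d)
round 3: derive path(d,e) via R1 from path(d,f), path(f,e)
round 3: derive path(d,i) via R1 from path(d,f), path(f,i)
round 3: derive path(e,a) via R1 from path(e,b), path(b,a)
round 3: derive path(e,d) via R1 from path(e,b), path(b,d)
round 3: derive path(e,e) via R1 from path(e,f), path(f,e)
round 3: derive path(e,i) via R1 from path(e,f), path(f,i)
round 3: derive path(f,h) via R1 from path(f,b), path(b,h)
round 3: derive path(i,b) via R1 from path(i,a), path(a,b)
round 3: derive path(i,h) via R1 from path(i,d), path(d,h)

path(d,h)  [via R1]
  path(d,b)  [via R0]
    cites(d,b)  [fact]
  path(b,h)  [via R0]
    cites(b,h)  [fact]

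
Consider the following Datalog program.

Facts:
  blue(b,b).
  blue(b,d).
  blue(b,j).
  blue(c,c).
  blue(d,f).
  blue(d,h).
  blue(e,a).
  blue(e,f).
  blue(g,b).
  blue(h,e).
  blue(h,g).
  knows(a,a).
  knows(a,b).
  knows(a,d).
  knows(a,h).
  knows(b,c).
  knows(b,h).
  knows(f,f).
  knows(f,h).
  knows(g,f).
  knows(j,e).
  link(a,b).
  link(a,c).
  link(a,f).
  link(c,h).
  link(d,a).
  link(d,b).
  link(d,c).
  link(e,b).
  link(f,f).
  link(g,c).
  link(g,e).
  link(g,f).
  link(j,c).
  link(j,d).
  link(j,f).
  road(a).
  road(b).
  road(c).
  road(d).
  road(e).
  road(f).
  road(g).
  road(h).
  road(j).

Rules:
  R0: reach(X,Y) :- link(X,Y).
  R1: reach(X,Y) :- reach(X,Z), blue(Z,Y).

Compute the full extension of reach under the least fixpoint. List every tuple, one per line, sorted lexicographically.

reach(a,a)
reach(a,b)
reach(a,c)
reach(a,d)
reach(a,e)
reach(a,f)
reach(a,g)
reach(a,h)
reach(a,j)
reach(c,a)
reach(c,b)
reach(c,d)
reach(c,e)
reach(c,f)
reach(c,g)
reach(c,h)
reach(c,j)
reach(d,a)
reach(d,b)
reach(d,c)
reach(d,d)
reach(d,e)
reach(d,f)
reach(d,g)
reach(d,h)
reach(d,j)
reach(e,a)
reach(e,b)
reach(e,d)
reach(e,e)
reach(e,f)
reach(e,g)
reach(e,h)
reach(e,j)
reach(f,f)
reach(g,a)
reach(g,c)
reach(g,e)
reach(g,f)
reach(j,a)
reach(j,b)
reach(j,c)
reach(j,d)
reach(j,e)
reach(j,f)
reach(j,g)
reach(j,h)
reach(j,j)

round 1: derive reach(a,b) via R0 from link(a,b)
round 1: derive reach(a,c) via R0 from link(a,c)
round 1: derive reach(a,f) via R0 from link(a,f)
round 1: derive reach(c,h) via R0 from link(c,h)
round 1: derive reach(d,a) via R0 from link(d,a)
round 1: derive reach(d,b) via R0 from link(d,b)
round 1: derive reach(d,c) via R0 from link(d,c)
round 1: derive reach(e,b) via R0 from link(e,b)
round 1: derive reach(f,f) via R0 from link(f,f)
round 1: derive reach(g,c) via R0 from link(g,c)
round 1: derive reach(g,e) via R0 from link(g,e)
round 1: derive reach(g,f) via R0 from link(g,f)
round 1: derive reach(j,c) via R0 from link(j,c)
round 1: derive reach(j,d) via R0 from link(j,d)
round 1: derive reach(j,f) via R0 from link(j,f)
round 2: derive reach(a,d) via R1 from reach(a,b), blue(b,d)
round 2: derive reach(a,j) via R1 from reach(a,b), blue(b,j)
round 2: derive reach(c,e) via R1 from reach(c,h), blue(h,e)
round 2: derive reach(c,g) via R1 from reach(c,h), blue(h,g)
round 2: derive reach(d,d) via R1 from reach(d,b), blue(b,d)
round 2: derive reach(d,j) via R1 from reach(d,b), blue(b,j)
round 2: derive reach(e,d) via R1 from reach(e,b), blue(b,d)
round 2: derive reach(e,j) via R1 from reach(e,b), blue(b,j)
round 2: derive reach(g,a) via R1 from reach(g,e), blue(e,a)
round 2: derive reach(j,h) via R1 from reach(j,d), blue(d,h)
round 3: derive reach(a,h) via R1 from reach(a,d), blue(d,h)
round 3: derive reach(c,a) via R1 from reach(c,e), blue(e,a)
round 3: derive reach(c,b) via R1 from reach(c,g), blue(g,b)
round 3: derive reach(c,f) via R1 from reach(c,e), blue(e,f)
round 3: derive reach(d,f) via R1 from reach(d,d), blue(d,f)
round 3: derive reach(d,h) via R1 from reach(d,d), blue(d,h)
round 3: derive reach(e,f) via R1 from reach(e,d), blue(d,f)
round 3: derive reach(e,h) via R1 from reach(e,d), blue(d,h)
round 3: derive reach(j,e) via R1 from reach(j,h), blue(h,e)
round 3: derive reach(j,g) via R1 from reach(j,h), blue(h,g)
round 4: derive reach(a,e) via R1 from reach(a,h), blue(h,e)
round 4: derive reach(a,g) via R1 from reach(a,h), blue(h,g)
round 4: derive reach(c,d) via R1 from reach(c,b), blue(b,d)
round 4: derive reach(c,j) via R1 from reach(c,b), blue(b,j)
round 4: derive reach(d,e) via R1 from reach(d,h), blue(h,e)
round 4: derive reach(d,g) via R1 from reach(d,h), blue(h,g)
round 4: derive reach(e,e) via R1 from reach(e,h), blue(h,e)
round 4: derive reach(e,g) via R1 from reach(e,h), blue(h,g)
round 4: derive reach(j,a) via R1 from reach(j,e), blue(e,a)
round 4: derive reach(j,b) via R1 from reach(j,g), blue(g,b)
round 5: derive reach(a,a) via R1 from reach(a,e), blue(e,a)
round 5: derive reach(e,a) via R1 from reach(e,e), blue(e,a)
round 5: derive reach(j,j) via R1 from reach(j,b), blue(b,j)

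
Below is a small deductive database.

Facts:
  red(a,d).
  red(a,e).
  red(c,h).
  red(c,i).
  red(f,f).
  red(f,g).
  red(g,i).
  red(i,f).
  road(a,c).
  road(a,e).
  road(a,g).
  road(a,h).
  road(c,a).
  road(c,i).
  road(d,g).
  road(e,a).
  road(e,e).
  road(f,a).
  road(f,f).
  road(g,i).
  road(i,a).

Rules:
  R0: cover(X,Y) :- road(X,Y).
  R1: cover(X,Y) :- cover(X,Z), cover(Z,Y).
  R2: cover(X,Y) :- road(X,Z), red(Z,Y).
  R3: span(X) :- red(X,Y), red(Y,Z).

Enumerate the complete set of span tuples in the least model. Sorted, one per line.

round 1: derive span(c) via R3 from red(c,i), red(i,f)
round 1: derive span(f) via R3 from red(f,f), red(f,f)
round 1: derive span(g) via R3 from red(g,i), red(i,f)
round 1: derive span(i) via R3 from red(i,f), red(f,f)

span(c)
span(f)
span(g)
span(i)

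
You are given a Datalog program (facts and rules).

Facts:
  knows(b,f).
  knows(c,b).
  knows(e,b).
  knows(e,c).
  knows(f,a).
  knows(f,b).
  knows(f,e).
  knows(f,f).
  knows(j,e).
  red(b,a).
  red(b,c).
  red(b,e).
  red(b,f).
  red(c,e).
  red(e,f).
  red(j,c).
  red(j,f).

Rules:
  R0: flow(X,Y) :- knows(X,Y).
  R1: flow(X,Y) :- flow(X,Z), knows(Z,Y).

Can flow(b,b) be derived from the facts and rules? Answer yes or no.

round 1: derive flow(b,f) via R0 from knows(b,f)
round 1: derive flow(c,b) via R0 from knows(c,b)
round 1: derive flow(e,b) via R0 from knows(e,b)
round 1: derive flow(e,c) via R0 from knows(e,c)
round 1: derive flow(f,a) via R0 from knows(f,a)
round 1: derive flow(f,b) via R0 from knows(f,b)
round 1: derive flow(f,e) via R0 from knows(f,e)
round 1: derive flow(f,f) via R0 from knows(f,f)
round 1: derive flow(j,e) via R0 from knows(j,e)
round 2: derive flow(b,a) via R1 from flow(b,f), knows(f,a)
round 2: derive flow(b,b) via R1 from flow(b,f), knows(f,b)
round 2: derive flow(b,e) via R1 from flow(b,f), knows(f,e)
round 2: derive flow(c,f) via R1 from flow(c,b), knows(b,f)
round 2: derive flow(e,f) via R1 from flow(e,b), knows(b,f)
round 2: derive flow(f,c) via R1 from flow(f,e), knows(e,c)
round 2: derive flow(j,b) via R1 from flow(j,e), knows(e,b)
round 2: derive flow(j,c) via R1 from flow(j,e), knows(e,c)
round 3: derive flow(b,c) via R1 from flow(b,e), knows(e,c)
round 3: derive flow(c,a) via R1 from flow(c,f), knows(f,a)
round 3: derive flow(c,e) via R1 from flow(c,f), knows(f,e)
round 3: derive flow(e,a) via R1 from flow(e,f), knows(f,a)
round 3: derive flow(e,e) via R1 from flow(e,f), knows(f,e)
round 3: derive flow(j,f) via R1 from flow(j,b), knows(b,f)
round 4: derive flow(c,c) via R1 from flow(c,e), knows(e,c)
round 4: derive flow(j,a) via R1 from flow(j,f), knows(f,a)

yes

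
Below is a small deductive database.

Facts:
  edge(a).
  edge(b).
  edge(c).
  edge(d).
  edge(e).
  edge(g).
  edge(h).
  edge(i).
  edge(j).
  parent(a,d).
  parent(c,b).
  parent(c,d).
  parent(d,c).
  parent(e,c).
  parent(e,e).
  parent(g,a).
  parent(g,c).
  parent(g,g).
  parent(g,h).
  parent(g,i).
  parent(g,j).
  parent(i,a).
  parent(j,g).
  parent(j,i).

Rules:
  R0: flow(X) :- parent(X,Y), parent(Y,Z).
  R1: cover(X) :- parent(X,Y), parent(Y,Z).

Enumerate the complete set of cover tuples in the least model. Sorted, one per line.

round 1: derive cover(a) via R1 from parent(a,d), parent(d,c)
round 1: derive cover(c) via R1 from parent(c,d), parent(d,c)
round 1: derive cover(d) via R1 from parent(d,c), parent(c,b)
round 1: derive cover(e) via R1 from parent(e,c), parent(c,b)
round 1: derive cover(g) via R1 from parent(g,a), parent(a,d)
round 1: derive cover(i) via R1 from parent(i,a), parent(a,d)
round 1: derive cover(j) via R1 from parent(j,g), parent(g,a)

cover(a)
cover(c)
cover(d)
cover(e)
cover(g)
cover(i)
cover(j)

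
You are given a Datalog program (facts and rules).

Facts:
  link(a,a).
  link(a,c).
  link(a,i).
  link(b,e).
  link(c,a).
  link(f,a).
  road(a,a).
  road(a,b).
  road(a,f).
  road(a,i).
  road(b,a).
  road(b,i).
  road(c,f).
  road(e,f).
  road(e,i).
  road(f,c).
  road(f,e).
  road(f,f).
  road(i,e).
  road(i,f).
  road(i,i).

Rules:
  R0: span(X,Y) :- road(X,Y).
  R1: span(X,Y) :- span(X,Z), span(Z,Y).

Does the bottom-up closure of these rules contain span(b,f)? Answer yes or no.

round 1: derive span(a,a) via R0 from road(a,a)
round 1: derive span(a,b) via R0 from road(a,b)
round 1: derive span(a,f) via R0 from road(a,f)
round 1: derive span(a,i) via R0 from road(a,i)
round 1: derive span(b,a) via R0 from road(b,a)
round 1: derive span(b,i) via R0 from road(b,i)
round 1: derive span(c,f) via R0 from road(c,f)
round 1: derive span(e,f) via R0 from road(e,f)
round 1: derive span(e,i) via R0 from road(e,i)
round 1: derive span(f,c) via R0 from road(f,c)
round 1: derive span(f,e) via R0 from road(f,e)
round 1: derive span(f,f) via R0 from road(f,f)
round 1: derive span(i,e) via R0 from road(i,e)
round 1: derive span(i,f) via R0 from road(i,f)
round 1: derive span(i,i) via R0 from road(i,i)
round 2: derive span(a,c) via R1 from span(a,f), span(f,c)
round 2: derive span(a,e) via R1 from span(a,f), span(f,e)
round 2: derive span(b,b) via R1 from span(b,a), span(a,b)
round 2: derive span(b,e) via R1 from span(b,i), span(i,e)
round 2: derive span(b,f) via R1 from span(b,a), span(a,f)
round 2: derive span(c,c) via R1 from span(c,f), span(f,c)
round 2: derive span(c,e) via R1 from span(c,f), span(f,e)
round 2: derive span(e,c) via R1 from span(e,f), span(f,c)
round 2: derive span(e,e) via R1 from span(e,f), span(f,e)
round 2: derive span(f,i) via R1 from span(f,e), span(e,i)
round 2: derive span(i,c) via R1 from span(i,f), span(f,c)
round 3: derive span(b,c) via R1 from span(b,a), span(a,c)
round 3: derive span(c,i) via R1 from span(c,e), span(e,i)

yes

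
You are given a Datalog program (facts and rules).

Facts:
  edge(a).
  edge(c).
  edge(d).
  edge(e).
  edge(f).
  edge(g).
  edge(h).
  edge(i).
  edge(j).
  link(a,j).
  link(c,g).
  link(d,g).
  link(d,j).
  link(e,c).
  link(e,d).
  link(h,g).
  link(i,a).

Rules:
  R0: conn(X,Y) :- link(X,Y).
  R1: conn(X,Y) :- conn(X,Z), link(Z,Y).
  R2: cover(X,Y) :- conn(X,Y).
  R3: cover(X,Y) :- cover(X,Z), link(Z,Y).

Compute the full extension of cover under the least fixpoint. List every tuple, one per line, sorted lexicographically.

round 1: derive conn(a,j) via R0 from link(a,j)
round 1: derive conn(c,g) via R0 from link(c,g)
round 1: derive conn(d,g) via R0 from link(d,g)
round 1: derive conn(d,j) via R0 from link(d,j)
round 1: derive conn(e,c) via R0 from link(e,c)
round 1: derive conn(e,d) via R0 from link(e,d)
round 1: derive conn(h,g) via R0 from link(h,g)
round 1: derive conn(i,a) via R0 from link(i,a)
round 2: derive conn(e,g) via R1 from conn(e,c), link(c,g)
round 2: derive conn(e,j) via R1 from conn(e,d), link(d,j)
round 2: derive conn(i,j) via R1 from conn(i,a), link(a,j)
round 2: derive cover(a,j) via R2 from conn(a,j)
round 2: derive cover(c,g) via R2 from conn(c,g)
round 2: derive cover(d,g) via R2 from conn(d,g)
round 2: derive cover(d,j) via R2 from conn(d,j)
round 2: derive cover(e,c) via R2 from conn(e,c)
round 2: derive cover(e,d) via R2 from conn(e,d)
round 2: derive cover(h,g) via R2 from conn(h,g)
round 2: derive cover(i,a) via R2 from conn(i,a)
round 3: derive cover(e,g) via R2 from conn(e,g)
round 3: derive cover(e,j) via R2 from conn(e,j)
round 3: derive cover(i,j) via R2 from conn(i,j)

cover(a,j)
cover(c,g)
cover(d,g)
cover(d,j)
cover(e,c)
cover(e,d)
cover(e,g)
cover(e,j)
cover(h,g)
cover(i,a)
cover(i,j)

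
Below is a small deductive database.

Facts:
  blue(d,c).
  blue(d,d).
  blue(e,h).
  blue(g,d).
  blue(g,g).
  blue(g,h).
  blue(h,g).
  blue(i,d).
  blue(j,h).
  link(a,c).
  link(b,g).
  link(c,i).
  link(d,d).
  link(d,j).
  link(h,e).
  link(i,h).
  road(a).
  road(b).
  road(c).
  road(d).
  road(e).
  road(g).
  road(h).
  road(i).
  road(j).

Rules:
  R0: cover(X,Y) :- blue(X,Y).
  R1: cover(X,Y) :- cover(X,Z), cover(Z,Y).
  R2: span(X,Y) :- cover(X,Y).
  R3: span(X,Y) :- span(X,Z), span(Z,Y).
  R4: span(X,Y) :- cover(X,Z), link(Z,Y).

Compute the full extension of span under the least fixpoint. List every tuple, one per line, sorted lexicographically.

round 1: derive cover(d,c) via R0 from blue(d,c)
round 1: derive cover(d,d) via R0 from blue(d,d)
round 1: derive cover(e,h) via R0 from blue(e,h)
round 1: derive cover(g,d) via R0 from blue(g,d)
round 1: derive cover(g,g) via R0 from blue(g,g)
round 1: derive cover(g,h) via R0 from blue(g,h)
round 1: derive cover(h,g) via R0 from blue(h,g)
round 1: derive cover(i,d) via R0 from blue(i,d)
round 1: derive cover(j,h) via R0 from blue(j,h)
round 2: derive cover(e,g) via R1 from cover(e,h), cover(h,g)
round 2: derive cover(g,c) via R1 from cover(g,d), cover(d,c)
round 2: derive cover(h,d) via R1 from cover(h,g), cover(g,d)
round 2: derive cover(h,h) via R1 from cover(h,g), cover(g,h)
round 2: derive cover(i,c) via R1 from cover(i,d), cover(d,c)
round 2: derive cover(j,g) via R1 from cover(j,h), cover(h,g)
round 2: derive span(d,c) via R2 from cover(d,c)
round 2: derive span(d,d) via R2 from cover(d,d)
round 2: derive span(e,h) via R2 from cover(e,h)
round 2: derive span(g,d) via R2 from cover(g,d)
round 2: derive span(g,g) via R2 from cover(g,g)
round 2: derive span(g,h) via R2 from cover(g,h)
round 2: derive span(h,g) via R2 from cover(h,g)
round 2: derive span(i,d) via R2 from cover(i,d)
round 2: derive span(j,h) via R2 from cover(j,h)
round 2: derive span(d,i) via R4 from cover(d,c), link(c,i)
round 2: derive span(d,j) via R4 from cover(d,d), link(d,j)
round 2: derive span(e,e) via R4 from cover(e,h), link(h,e)
round 2: derive span(g,e) via R4 from cover(g,h), link(h,e)
round 2: derive span(g,j) via R4 from cover(g,d), link(d,j)
round 2: derive span(i,j) via R4 from cover(i,d), link(d,j)
round 2: derive span(j,e) via R4 from cover(j,h), link(h,e)
round 3: derive cover(e,c) via R1 from cover(e,g), cover(g,c)
round 3: derive cover(e,d) via R1 from cover(e,g), cover(g,d)
round 3: derive cover(h,c) via R1 from cover(h,d), cover(d,c)
round 3: derive cover(j,c) via R1 from cover(j,g), cover(g,c)
round 3: derive cover(j,d) via R1 from cover(j,g), cover(g,d)
round 3: derive span(e,g) via R2 from cover(e,g)
round 3: derive span(g,c) via R2 from cover(g,c)
round 3: derive span(h,d) via R2 from cover(h,d)
round 3: derive span(h,h) via R2 from cover(h,h)
round 3: derive span(i,c) via R2 from cover(i,c)
round 3: derive span(j,g) via R2 from cover(j,g)
round 3: derive span(d,e) via R3 from span(d,j), span(j,e)
round 3: derive span(d,h) via R3 from span(d,j), span(j,h)
round 3: derive span(g,i) via R3 from span(g,d), span(d,i)
round 3: derive span(h,e) via R3 from span(h,g), span(g,e)
round 3: derive span(h,j) via R3 from span(h,g), span(g,j)
round 3: derive span(i,e) via R3 from span(i,j), span(j,e)
round 3: derive span(i,h) via R3 from span(i,j), span(j,h)
round 3: derive span(i,i) via R3 from span(i,d), span(d,i)
round 4: derive span(e,c) via R2 from cover(e,c)
round 4: derive span(e,d) via R2 from cover(e,d)
round 4: derive span(h,c) via R2 from cover(h,c)
round 4: derive span(j,c) via R2 from cover(j,c)
round 4: derive span(j,d) via R2 from cover(j,d)
round 4: derive span(d,g) via R3 from span(d,e), span(e,g)
round 4: derive span(e,i) via R3 from span(e,g), span(g,i)
round 4: derive span(e,j) via R3 from span(e,g), span(g,j)
round 4: derive span(h,i) via R3 from span(h,d), span(d,i)
round 4: derive span(i,g) via R3 from span(i,e), span(e,g)
round 4: derive span(j,i) via R3 from span(j,g), span(g,i)
round 4: derive span(j,j) via R3 from span(j,g), span(g,j)

span(d,c)
span(d,d)
span(d,e)
span(d,g)
span(d,h)
span(d,i)
span(d,j)
span(e,c)
span(e,d)
span(e,e)
span(e,g)
span(e,h)
span(e,i)
span(e,j)
span(g,c)
span(g,d)
span(g,e)
span(g,g)
span(g,h)
span(g,i)
span(g,j)
span(h,c)
span(h,d)
span(h,e)
span(h,g)
span(h,h)
span(h,i)
span(h,j)
span(i,c)
span(i,d)
span(i,e)
span(i,g)
span(i,h)
span(i,i)
span(i,j)
span(j,c)
span(j,d)
span(j,e)
span(j,g)
span(j,h)
span(j,i)
span(j,j)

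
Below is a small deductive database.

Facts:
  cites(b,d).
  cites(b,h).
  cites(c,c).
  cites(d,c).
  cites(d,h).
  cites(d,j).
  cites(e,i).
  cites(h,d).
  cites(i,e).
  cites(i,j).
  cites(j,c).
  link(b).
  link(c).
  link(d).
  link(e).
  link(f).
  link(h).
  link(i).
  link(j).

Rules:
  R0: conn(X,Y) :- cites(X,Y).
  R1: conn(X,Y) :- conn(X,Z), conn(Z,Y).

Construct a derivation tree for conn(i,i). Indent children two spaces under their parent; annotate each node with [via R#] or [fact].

round 1: derive conn(b,d) via R0 from cites(b,d)
round 1: derive conn(b,h) via R0 from cites(b,h)
round 1: derive conn(c,c) via R0 from cites(c,c)
round 1: derive conn(d,c) via R0 from cites(d,c)
round 1: derive conn(d,h) via R0 from cites(d,h)
round 1: derive conn(d,j) via R0 from cites(d,j)
round 1: derive conn(e,i) via R0 from cites(e,i)
round 1: derive conn(h,d) via R0 from cites(h,d)
round 1: derive conn(i,e) via R0 from cites(i,e)
round 1: derive conn(i,j) via R0 from cites(i,j)
round 1: derive conn(j,c) via R0 from cites(j,c)
round 2: derive conn(b,c) via R1 from conn(b,d), conn(d,c)
round 2: derive conn(b,j) via R1 from conn(b,d), conn(d,j)
round 2: derive conn(d,d) via R1 from conn(d,h), conn(h,d)
round 2: derive conn(e,e) via R1 from conn(e,i), conn(i,e)
round 2: derive conn(e,j) via R1 from conn(e,i), conn(i,j)
round 2: derive conn(h,c) via R1 from conn(h,d), conn(d,c)
round 2: derive conn(h,h) via R1 from conn(h,d), conn(d,h)
round 2: derive conn(h,j) via R1 from conn(h,d), conn(d,j)
round 2: derive conn(i,c) via R1 from conn(i,j), conn(j,c)
round 2: derive conn(i,i) via R1 from conn(i,e), conn(e,i)
round 3: derive conn(e,c) via R1 from conn(e,i), conn(i,c)

conn(i,i)  [via R1]
  conn(i,e)  [via R0]
    cites(i,e)  [fact]
  conn(e,i)  [via R0]
    cites(e,i)  [fact]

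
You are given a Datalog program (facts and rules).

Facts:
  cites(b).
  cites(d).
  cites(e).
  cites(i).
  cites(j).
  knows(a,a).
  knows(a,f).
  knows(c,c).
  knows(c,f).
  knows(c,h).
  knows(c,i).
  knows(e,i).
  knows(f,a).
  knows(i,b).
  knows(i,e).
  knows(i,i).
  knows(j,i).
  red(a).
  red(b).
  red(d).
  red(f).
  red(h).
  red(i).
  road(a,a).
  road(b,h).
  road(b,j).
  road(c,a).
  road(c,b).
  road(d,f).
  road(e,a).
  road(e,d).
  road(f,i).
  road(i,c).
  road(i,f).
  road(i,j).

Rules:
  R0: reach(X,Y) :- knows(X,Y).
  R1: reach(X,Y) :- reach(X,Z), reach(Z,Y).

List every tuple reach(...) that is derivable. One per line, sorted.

reach(a,a)
reach(a,f)
reach(c,a)
reach(c,b)
reach(c,c)
reach(c,e)
reach(c,f)
reach(c,h)
reach(c,i)
reach(e,b)
reach(e,e)
reach(e,i)
reach(f,a)
reach(f,f)
reach(i,b)
reach(i,e)
reach(i,i)
reach(j,b)
reach(j,e)
reach(j,i)

round 1: derive reach(a,a) via R0 from knows(a,a)
round 1: derive reach(a,f) via R0 from knows(a,f)
round 1: derive reach(c,c) via R0 from knows(c,c)
round 1: derive reach(c,f) via R0 from knows(c,f)
round 1: derive reach(c,h) via R0 from knows(c,h)
round 1: derive reach(c,i) via R0 from knows(c,i)
round 1: derive reach(e,i) via R0 from knows(e,i)
round 1: derive reach(f,a) via R0 from knows(f,a)
round 1: derive reach(i,b) via R0 from knows(i,b)
round 1: derive reach(i,e) via R0 from knows(i,e)
round 1: derive reach(i,i) via R0 from knows(i,i)
round 1: derive reach(j,i) via R0 from knows(j,i)
round 2: derive reach(c,a) via R1 from reach(c,f), reach(f,a)
round 2: derive reach(c,b) via R1 from reach(c,i), reach(i,b)
round 2: derive reach(c,e) via R1 from reach(c,i), reach(i,e)
round 2: derive reach(e,b) via R1 from reach(e,i), reach(i,b)
round 2: derive reach(e,e) via R1 from reach(e,i), reach(i,e)
round 2: derive reach(f,f) via R1 from reach(f,a), reach(a,f)
round 2: derive reach(j,b) via R1 from reach(j,i), reach(i,b)
round 2: derive reach(j,e) via R1 from reach(j,i), reach(i,e)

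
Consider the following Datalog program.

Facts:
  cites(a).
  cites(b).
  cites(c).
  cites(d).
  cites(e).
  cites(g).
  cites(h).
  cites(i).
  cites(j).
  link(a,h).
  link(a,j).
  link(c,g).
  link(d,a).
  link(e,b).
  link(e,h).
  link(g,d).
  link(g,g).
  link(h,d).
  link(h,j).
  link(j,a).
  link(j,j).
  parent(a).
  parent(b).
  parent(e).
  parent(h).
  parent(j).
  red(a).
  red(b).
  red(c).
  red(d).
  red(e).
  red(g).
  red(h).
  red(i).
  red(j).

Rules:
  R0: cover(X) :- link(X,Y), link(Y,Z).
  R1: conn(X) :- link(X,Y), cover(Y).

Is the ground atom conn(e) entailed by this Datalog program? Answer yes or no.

yes

round 1: derive cover(a) via R0 from link(a,h), link(h,d)
round 1: derive cover(c) via R0 from link(c,g), link(g,d)
round 1: derive cover(d) via R0 from link(d,a), link(a,h)
round 1: derive cover(e) via R0 from link(e,h), link(h,d)
round 1: derive cover(g) via R0 from link(g,d), link(d,a)
round 1: derive cover(h) via R0 from link(h,d), link(d,a)
round 1: derive cover(j) via R0 from link(j,a), link(a,h)
round 2: derive conn(a) via R1 from link(a,h), cover(h)
round 2: derive conn(c) via R1 from link(c,g), cover(g)
round 2: derive conn(d) via R1 from link(d,a), cover(a)
round 2: derive conn(e) via R1 from link(e,h), cover(h)
round 2: derive conn(g) via R1 from link(g,d), cover(d)
round 2: derive conn(h) via R1 from link(h,d), cover(d)
round 2: derive conn(j) via R1 from link(j,a), cover(a)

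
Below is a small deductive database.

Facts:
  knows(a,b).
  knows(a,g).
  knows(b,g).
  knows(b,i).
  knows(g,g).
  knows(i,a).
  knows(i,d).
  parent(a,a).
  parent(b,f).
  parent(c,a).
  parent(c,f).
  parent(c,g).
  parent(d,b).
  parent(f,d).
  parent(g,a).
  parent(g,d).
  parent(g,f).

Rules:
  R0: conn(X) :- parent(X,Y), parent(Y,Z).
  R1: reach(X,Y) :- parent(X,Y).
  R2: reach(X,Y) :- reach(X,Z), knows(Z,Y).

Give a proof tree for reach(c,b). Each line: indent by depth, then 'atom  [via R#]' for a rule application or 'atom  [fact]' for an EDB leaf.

round 1: derive reach(a,a) via R1 from parent(a,a)
round 1: derive reach(b,f) via R1 from parent(b,f)
round 1: derive reach(c,a) via R1 from parent(c,a)
round 1: derive reach(c,f) via R1 from parent(c,f)
round 1: derive reach(c,g) via R1 from parent(c,g)
round 1: derive reach(d,b) via R1 from parent(d,b)
round 1: derive reach(f,d) via R1 from parent(f,d)
round 1: derive reach(g,a) via R1 from parent(g,a)
round 1: derive reach(g,d) via R1 from parent(g,d)
round 1: derive reach(g,f) via R1 from parent(g,f)
round 2: derive reach(a,b) via R2 from reach(a,a), knows(a,b)
round 2: derive reach(a,g) via R2 from reach(a,a), knows(a,g)
round 2: derive reach(c,b) via R2 from reach(c,a), knows(a,b)
round 2: derive reach(d,g) via R2 from reach(d,b), knows(b,g)
round 2: derive reach(d,i) via R2 from reach(d,b), knows(b,i)
round 2: derive reach(g,b) via R2 from reach(g,a), knows(a,b)
round 2: derive reach(g,g) via R2 from reach(g,a), knows(a,g)
round 3: derive reach(a,i) via R2 from reach(a,b), knows(b,i)
round 3: derive reach(c,i) via R2 from reach(c,b), knows(b,i)
round 3: derive reach(d,a) via R2 from reach(d,i), knows(i,a)
round 3: derive reach(d,d) via R2 from reach(d,i), knows(i,d)
round 3: derive reach(g,i) via R2 from reach(g,b), knows(b,i)
round 4: derive reach(a,d) via R2 from reach(a,i), knows(i,d)
round 4: derive reach(c,d) via R2 from reach(c,i), knows(i,d)

reach(c,b)  [via R2]
  reach(c,a)  [via R1]
    parent(c,a)  [fact]
  knows(a,b)  [fact]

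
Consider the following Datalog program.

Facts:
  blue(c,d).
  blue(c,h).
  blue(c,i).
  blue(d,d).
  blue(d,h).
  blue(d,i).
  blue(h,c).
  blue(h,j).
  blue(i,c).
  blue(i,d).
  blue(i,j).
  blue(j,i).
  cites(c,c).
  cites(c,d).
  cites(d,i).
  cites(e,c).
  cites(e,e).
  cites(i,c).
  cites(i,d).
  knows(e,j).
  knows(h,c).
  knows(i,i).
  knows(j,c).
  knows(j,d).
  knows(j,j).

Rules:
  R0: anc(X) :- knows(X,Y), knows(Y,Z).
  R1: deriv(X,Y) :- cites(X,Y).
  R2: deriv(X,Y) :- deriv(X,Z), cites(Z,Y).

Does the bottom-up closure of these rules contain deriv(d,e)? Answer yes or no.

no

round 1: derive deriv(c,c) via R1 from cites(c,c)
round 1: derive deriv(c,d) via R1 from cites(c,d)
round 1: derive deriv(d,i) via R1 from cites(d,i)
round 1: derive deriv(e,c) via R1 from cites(e,c)
round 1: derive deriv(e,e) via R1 from cites(e,e)
round 1: derive deriv(i,c) via R1 from cites(i,c)
round 1: derive deriv(i,d) via R1 from cites(i,d)
round 2: derive deriv(c,i) via R2 from deriv(c,d), cites(d,i)
round 2: derive deriv(d,c) via R2 from deriv(d,i), cites(i,c)
round 2: derive deriv(d,d) via R2 from deriv(d,i), cites(i,d)
round 2: derive deriv(e,d) via R2 from deriv(e,c), cites(c,d)
round 2: derive deriv(i,i) via R2 from deriv(i,d), cites(d,i)
round 3: derive deriv(e,i) via R2 from deriv(e,d), cites(d,i)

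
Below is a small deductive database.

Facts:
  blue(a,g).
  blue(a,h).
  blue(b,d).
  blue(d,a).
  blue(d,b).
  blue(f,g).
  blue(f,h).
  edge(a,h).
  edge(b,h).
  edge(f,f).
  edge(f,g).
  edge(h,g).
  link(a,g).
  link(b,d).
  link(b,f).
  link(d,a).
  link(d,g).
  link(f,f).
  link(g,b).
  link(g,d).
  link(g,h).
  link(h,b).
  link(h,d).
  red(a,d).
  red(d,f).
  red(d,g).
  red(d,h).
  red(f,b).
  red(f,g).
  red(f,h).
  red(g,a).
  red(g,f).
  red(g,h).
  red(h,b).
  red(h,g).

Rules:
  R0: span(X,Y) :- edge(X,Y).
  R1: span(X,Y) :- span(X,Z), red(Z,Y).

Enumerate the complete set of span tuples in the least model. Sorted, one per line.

span(a,a)
span(a,b)
span(a,d)
span(a,f)
span(a,g)
span(a,h)
span(b,a)
span(b,b)
span(b,d)
span(b,f)
span(b,g)
span(b,h)
span(f,a)
span(f,b)
span(f,d)
span(f,f)
span(f,g)
span(f,h)
span(h,a)
span(h,b)
span(h,d)
span(h,f)
span(h,g)
span(h,h)

round 1: derive span(a,h) via R0 from edge(a,h)
round 1: derive span(b,h) via R0 from edge(b,h)
round 1: derive span(f,f) via R0 from edge(f,f)
round 1: derive span(f,g) via R0 from edge(f,g)
round 1: derive span(h,g) via R0 from edge(h,g)
round 2: derive span(a,b) via R1 from span(a,h), red(h,b)
round 2: derive span(a,g) via R1 from span(a,h), red(h,g)
round 2: derive span(b,b) via R1 from span(b,h), red(h,b)
round 2: derive span(b,g) via R1 from span(b,h), red(h,g)
round 2: derive span(f,a) via R1 from span(f,g), red(g,a)
round 2: derive span(f,b) via R1 from span(f,f), red(f,b)
round 2: derive span(f,h) via R1 from span(f,f), red(f,h)
round 2: derive span(h,a) via R1 from span(h,g), red(g,a)
round 2: derive span(h,f) via R1 from span(h,g), red(g,f)
round 2: derive span(h,h) via R1 from span(h,g), red(g,h)
round 3: derive span(a,a) via R1 from span(a,g), red(g,a)
round 3: derive span(a,f) via R1 from span(a,g), red(g,f)
round 3: derive span(b,a) via R1 from span(b,g), red(g,a)
round 3: derive span(b,f) via R1 from span(b,g), red(g,f)
round 3: derive span(f,d) via R1 from span(f,a), red(a,d)
round 3: derive span(h,b) via R1 from span(h,f), red(f,b)
round 3: derive span(h,d) via R1 from span(h,a), red(a,d)
round 4: derive span(a,d) via R1 from span(a,a), red(a,d)
round 4: derive span(b,d) via R1 from span(b,a), red(a,d)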